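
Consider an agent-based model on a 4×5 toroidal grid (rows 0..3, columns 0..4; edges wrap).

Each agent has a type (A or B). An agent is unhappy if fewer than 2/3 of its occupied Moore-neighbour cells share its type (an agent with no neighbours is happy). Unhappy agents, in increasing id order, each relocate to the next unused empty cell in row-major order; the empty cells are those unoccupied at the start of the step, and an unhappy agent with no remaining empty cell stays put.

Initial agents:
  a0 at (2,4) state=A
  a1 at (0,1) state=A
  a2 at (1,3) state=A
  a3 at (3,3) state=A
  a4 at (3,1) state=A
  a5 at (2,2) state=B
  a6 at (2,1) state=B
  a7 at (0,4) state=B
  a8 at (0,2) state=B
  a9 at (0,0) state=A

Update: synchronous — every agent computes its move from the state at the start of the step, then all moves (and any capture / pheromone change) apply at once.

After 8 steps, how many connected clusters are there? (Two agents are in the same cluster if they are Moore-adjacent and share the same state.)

2

t=1: a0@(2,4):A a1@(0,1):A a2@(0,3):A a3@(1,0):A a4@(1,1):A a5@(1,2):B a6@(1,4):B a7@(2,0):B a8@(2,3):B a9@(0,0):A
t=2: a0@(0,2):A a1@(0,1):A a2@(0,4):A a3@(1,0):A a4@(1,3):A a5@(2,1):B a6@(2,2):B a7@(3,0):B a8@(2,3):B a9@(0,0):A
t=3: a0@(0,2):A a1@(0,1):A a2@(0,4):A a3@(1,0):A a4@(0,3):A a5@(2,1):B a6@(2,2):B a7@(1,1):B a8@(1,2):B a9@(0,0):A
t=4: a0@(1,3):A a1@(1,4):A a2@(0,4):A a3@(2,0):A a4@(0,3):A a5@(2,1):B a6@(2,2):B a7@(2,3):B a8@(2,4):B a9@(0,0):A
t=5: a0@(0,1):A a1@(1,4):A a2@(0,4):A a3@(0,2):A a4@(0,3):A a5@(1,0):B a6@(2,2):B a7@(1,1):B a8@(1,2):B a9@(0,0):A
t=6: a0@(1,3):A a1@(1,4):A a2@(0,4):A a3@(2,0):A a4@(0,3):A a5@(2,1):B a6@(2,2):B a7@(2,3):B a8@(2,4):B a9@(3,0):A
t=7: a0@(0,0):A a1@(1,4):A a2@(0,4):A a3@(0,1):A a4@(0,3):A a5@(0,2):B a6@(2,2):B a7@(1,0):B a8@(1,1):B a9@(1,2):A
t=8: a0@(1,3):A a1@(1,4):A a2@(0,4):A a3@(2,0):A a4@(0,3):A a5@(2,1):B a6@(2,3):B a7@(2,4):B a8@(3,0):B a9@(3,1):A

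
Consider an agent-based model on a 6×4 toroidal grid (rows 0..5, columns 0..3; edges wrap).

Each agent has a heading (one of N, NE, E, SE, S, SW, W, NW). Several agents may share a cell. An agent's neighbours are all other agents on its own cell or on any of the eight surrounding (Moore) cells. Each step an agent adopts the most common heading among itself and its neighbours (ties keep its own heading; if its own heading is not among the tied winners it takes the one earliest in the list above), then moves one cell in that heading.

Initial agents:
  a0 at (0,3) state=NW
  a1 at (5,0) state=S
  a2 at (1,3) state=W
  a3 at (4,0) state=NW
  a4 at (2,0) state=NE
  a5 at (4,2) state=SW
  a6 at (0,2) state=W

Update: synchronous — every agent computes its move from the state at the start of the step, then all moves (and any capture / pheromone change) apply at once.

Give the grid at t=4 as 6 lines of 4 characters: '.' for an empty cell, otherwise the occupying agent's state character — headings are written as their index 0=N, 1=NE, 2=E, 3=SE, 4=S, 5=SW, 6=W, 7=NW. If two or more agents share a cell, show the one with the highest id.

t=1: a0@(0,2):W a1@(4,3):NW a2@(1,2):W a3@(3,3):NW a4@(1,1):NE a5@(5,1):SW a6@(0,1):W
t=2: a0@(0,1):W a1@(3,2):NW a2@(1,1):W a3@(2,2):NW a4@(1,0):W a5@(5,0):W a6@(0,0):W
t=3: a0@(0,0):W a1@(2,1):NW a2@(1,0):W a3@(1,1):NW a4@(1,3):W a5@(5,3):W a6@(0,3):W
t=4: a0@(0,3):W a1@(1,0):NW a2@(1,3):W a3@(0,0):NW a4@(1,2):W a5@(5,2):W a6@(0,2):W

7.66
7.66
....
....
....
..6.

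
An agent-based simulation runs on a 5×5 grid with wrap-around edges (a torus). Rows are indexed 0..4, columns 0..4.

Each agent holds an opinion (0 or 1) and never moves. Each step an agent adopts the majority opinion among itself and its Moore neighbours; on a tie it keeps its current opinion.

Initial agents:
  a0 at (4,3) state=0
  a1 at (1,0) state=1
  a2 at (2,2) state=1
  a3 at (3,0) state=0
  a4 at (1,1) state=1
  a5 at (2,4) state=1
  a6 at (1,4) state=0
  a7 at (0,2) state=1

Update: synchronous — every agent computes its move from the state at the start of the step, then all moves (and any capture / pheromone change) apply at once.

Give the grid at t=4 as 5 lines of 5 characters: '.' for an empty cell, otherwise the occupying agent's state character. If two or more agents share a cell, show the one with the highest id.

..1..
11..1
..1.1
0....
...0.

t=1: a0@(4,3):0 a1@(1,0):1 a2@(2,2):1 a3@(3,0):0 a4@(1,1):1 a5@(2,4):1 a6@(1,4):1 a7@(0,2):1
t=2: (unchanged — steady state)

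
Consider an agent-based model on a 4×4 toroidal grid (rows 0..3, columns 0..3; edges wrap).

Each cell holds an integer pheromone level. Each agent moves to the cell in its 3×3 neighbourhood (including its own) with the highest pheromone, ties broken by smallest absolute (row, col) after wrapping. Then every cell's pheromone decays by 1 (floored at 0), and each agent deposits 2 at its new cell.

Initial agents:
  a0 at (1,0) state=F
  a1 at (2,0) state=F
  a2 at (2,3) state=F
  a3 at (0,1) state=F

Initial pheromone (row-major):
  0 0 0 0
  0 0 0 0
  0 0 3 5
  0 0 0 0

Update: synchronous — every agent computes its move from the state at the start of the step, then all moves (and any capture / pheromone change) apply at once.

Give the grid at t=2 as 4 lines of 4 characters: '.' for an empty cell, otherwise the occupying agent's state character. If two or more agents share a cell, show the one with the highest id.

t=1: a0@(2,3) a1@(2,3) a2@(2,3) a3@(0,0) | pheromone: 2 0 0 0 / 0 0 0 0 / 0 0 2 10 / 0 0 0 0
t=2: a0@(2,3) a1@(2,3) a2@(2,3) a3@(0,0) | pheromone: 3 0 0 0 / 0 0 0 0 / 0 0 1 15 / 0 0 0 0

F...
....
...F
....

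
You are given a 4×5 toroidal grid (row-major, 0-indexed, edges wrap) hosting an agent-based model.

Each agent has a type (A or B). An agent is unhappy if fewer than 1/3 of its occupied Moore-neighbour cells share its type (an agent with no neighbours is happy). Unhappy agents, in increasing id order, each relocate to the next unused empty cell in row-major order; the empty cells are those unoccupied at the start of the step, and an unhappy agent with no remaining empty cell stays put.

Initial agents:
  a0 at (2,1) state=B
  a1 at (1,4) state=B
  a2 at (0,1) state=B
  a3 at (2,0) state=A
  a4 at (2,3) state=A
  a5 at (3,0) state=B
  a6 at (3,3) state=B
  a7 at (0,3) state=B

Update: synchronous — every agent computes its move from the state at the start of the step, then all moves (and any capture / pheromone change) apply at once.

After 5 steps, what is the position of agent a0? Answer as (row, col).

t=1: a0@(2,1):B a1@(1,4):B a2@(0,1):B a3@(0,0):A a4@(0,2):A a5@(3,0):B a6@(3,3):B a7@(0,3):B
t=2: a0@(2,1):B a1@(1,4):B a2@(0,1):B a3@(0,4):A a4@(1,0):A a5@(3,0):B a6@(3,3):B a7@(0,3):B
t=3: a0@(2,1):B a1@(1,4):B a2@(0,1):B a3@(0,0):A a4@(0,2):A a5@(3,0):B a6@(3,3):B a7@(0,3):B
t=4: a0@(2,1):B a1@(1,4):B a2@(0,1):B a3@(0,4):A a4@(1,0):A a5@(3,0):B a6@(3,3):B a7@(0,3):B
t=5: a0@(2,1):B a1@(1,4):B a2@(0,1):B a3@(0,0):A a4@(0,2):A a5@(3,0):B a6@(3,3):B a7@(0,3):B

(2, 1)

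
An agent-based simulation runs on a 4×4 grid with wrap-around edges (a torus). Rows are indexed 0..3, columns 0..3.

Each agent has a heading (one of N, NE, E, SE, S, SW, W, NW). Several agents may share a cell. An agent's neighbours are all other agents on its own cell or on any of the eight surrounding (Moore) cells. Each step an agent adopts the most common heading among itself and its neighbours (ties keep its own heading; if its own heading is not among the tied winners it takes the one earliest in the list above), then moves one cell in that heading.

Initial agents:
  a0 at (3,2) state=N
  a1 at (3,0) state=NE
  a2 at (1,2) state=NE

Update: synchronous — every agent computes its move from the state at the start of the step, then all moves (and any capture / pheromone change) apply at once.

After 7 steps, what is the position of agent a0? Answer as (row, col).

t=1: a0@(2,2):N a1@(2,1):NE a2@(0,3):NE
t=2: a0@(1,2):N a1@(1,2):NE a2@(3,0):NE
t=3: a0@(0,2):N a1@(0,3):NE a2@(2,1):NE
t=4: a0@(3,2):N a1@(3,0):NE a2@(1,2):NE
t=5: a0@(2,2):N a1@(2,1):NE a2@(0,3):NE
t=6: a0@(1,2):N a1@(1,2):NE a2@(3,0):NE
t=7: a0@(0,2):N a1@(0,3):NE a2@(2,1):NE

(0, 2)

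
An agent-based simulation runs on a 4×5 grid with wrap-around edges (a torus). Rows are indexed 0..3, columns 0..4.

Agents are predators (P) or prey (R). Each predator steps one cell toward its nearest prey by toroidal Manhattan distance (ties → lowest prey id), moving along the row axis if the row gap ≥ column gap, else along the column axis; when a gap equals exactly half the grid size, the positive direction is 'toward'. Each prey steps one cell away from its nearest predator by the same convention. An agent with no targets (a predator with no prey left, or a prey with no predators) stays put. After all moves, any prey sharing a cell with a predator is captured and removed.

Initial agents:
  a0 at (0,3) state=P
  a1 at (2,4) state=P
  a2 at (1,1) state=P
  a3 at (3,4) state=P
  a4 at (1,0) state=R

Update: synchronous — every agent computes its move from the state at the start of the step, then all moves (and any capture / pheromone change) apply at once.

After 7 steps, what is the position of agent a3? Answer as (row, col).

(0, 4)

t=1: a0@(0,4):P a1@(1,4):P a2@(1,0):P a3@(0,4):P
t=2: (unchanged — steady state)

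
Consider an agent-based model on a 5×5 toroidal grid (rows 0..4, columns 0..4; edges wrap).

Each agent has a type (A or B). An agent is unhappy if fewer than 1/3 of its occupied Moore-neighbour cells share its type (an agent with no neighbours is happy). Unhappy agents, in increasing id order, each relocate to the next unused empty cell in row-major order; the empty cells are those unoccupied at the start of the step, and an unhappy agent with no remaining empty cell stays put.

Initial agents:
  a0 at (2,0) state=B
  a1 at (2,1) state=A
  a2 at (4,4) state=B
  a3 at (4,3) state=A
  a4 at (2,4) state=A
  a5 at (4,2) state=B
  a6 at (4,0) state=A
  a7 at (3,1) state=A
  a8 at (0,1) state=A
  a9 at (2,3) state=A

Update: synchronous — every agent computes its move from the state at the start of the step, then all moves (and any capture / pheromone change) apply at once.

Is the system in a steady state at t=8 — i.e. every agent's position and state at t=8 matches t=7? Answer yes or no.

yes

t=1: a0@(0,0):B a1@(2,1):A a2@(0,2):B a3@(0,3):A a4@(2,4):A a5@(0,4):B a6@(4,0):A a7@(3,1):A a8@(0,1):A a9@(2,3):A
t=2: a0@(0,0):B a1@(2,1):A a2@(1,0):B a3@(1,1):A a4@(2,4):A a5@(0,4):B a6@(4,0):A a7@(3,1):A a8@(0,1):A a9@(2,3):A
t=3: (unchanged — steady state)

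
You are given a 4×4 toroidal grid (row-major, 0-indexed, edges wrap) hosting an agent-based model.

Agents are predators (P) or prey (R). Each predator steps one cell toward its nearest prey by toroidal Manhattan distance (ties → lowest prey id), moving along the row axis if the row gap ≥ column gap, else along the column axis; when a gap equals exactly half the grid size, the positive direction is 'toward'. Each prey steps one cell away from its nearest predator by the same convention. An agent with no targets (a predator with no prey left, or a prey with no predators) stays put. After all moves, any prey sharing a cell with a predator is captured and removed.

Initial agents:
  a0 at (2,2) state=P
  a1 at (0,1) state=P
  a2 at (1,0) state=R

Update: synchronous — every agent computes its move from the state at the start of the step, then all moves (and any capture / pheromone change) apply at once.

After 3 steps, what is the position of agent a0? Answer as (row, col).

t=1: a0@(2,3):P a1@(1,1):P a2@(2,0):R
t=2: a0@(2,0):P a1@(2,1):P
t=3: (unchanged — steady state)

(2, 0)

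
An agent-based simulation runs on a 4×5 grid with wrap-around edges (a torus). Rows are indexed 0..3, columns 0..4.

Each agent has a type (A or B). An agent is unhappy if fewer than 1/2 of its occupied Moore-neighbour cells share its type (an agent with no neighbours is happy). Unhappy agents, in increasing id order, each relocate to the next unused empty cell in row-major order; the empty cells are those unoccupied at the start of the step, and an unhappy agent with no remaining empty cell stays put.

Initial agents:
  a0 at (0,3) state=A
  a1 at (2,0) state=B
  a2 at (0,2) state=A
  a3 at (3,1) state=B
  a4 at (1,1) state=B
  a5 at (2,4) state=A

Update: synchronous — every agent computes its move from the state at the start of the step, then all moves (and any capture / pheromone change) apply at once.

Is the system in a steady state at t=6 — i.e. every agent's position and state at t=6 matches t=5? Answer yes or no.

yes

t=1: a0@(0,3):A a1@(2,0):B a2@(0,0):A a3@(3,1):B a4@(1,1):B a5@(0,1):A
t=2: a0@(0,3):A a1@(2,0):B a2@(0,2):A a3@(0,4):B a4@(1,0):B a5@(1,2):A
t=3: (unchanged — steady state)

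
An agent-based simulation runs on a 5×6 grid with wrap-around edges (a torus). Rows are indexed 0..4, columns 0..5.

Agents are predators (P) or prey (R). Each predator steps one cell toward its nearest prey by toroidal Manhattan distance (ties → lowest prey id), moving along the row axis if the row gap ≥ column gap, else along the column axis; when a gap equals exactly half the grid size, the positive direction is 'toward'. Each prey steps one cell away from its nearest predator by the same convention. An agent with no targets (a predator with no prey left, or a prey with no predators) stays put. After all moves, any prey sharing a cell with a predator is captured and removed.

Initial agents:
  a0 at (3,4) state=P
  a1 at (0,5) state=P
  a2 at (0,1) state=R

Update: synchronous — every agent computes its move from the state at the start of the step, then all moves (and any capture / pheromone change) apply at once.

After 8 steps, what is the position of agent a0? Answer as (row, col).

(3, 0)

t=1: a0@(3,5):P a1@(0,0):P a2@(0,2):R
t=2: a0@(3,0):P a1@(0,1):P a2@(0,3):R
t=3: a0@(3,1):P a1@(0,2):P a2@(0,4):R
t=4: a0@(3,2):P a1@(0,3):P a2@(0,5):R
t=5: a0@(3,3):P a1@(0,4):P a2@(0,0):R
t=6: a0@(3,4):P a1@(0,5):P a2@(0,1):R
t=7: a0@(3,5):P a1@(0,0):P a2@(0,2):R
t=8: a0@(3,0):P a1@(0,1):P a2@(0,3):R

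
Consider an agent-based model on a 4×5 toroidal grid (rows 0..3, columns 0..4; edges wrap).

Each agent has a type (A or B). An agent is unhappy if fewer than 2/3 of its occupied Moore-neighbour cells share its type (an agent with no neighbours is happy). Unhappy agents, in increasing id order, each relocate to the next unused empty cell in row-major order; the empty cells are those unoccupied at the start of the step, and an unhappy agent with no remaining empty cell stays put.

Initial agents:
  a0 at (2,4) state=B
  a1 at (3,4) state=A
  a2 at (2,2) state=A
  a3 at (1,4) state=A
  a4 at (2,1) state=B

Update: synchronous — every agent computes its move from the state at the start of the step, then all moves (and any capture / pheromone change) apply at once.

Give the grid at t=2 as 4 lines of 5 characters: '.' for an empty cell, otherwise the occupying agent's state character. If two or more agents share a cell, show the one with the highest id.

t=1: a0@(0,0):B a1@(0,1):A a2@(0,2):A a3@(0,3):A a4@(0,4):B
t=2: a0@(1,0):B a1@(1,1):A a2@(0,2):A a3@(1,2):A a4@(1,3):B

..A..
BAAB.
.....
.....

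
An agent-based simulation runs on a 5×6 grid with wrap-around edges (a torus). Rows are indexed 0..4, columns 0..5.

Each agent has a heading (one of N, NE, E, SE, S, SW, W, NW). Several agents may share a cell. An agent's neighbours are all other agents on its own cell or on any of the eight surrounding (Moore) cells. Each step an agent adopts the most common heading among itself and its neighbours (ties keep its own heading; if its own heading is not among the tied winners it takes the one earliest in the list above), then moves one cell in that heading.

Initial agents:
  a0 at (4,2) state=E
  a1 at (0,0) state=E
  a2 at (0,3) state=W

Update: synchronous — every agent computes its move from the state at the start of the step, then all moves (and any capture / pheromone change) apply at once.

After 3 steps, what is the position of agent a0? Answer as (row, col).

t=1: a0@(4,3):E a1@(0,1):E a2@(0,2):W
t=2: a0@(4,4):E a1@(0,2):E a2@(0,3):E
t=3: a0@(4,5):E a1@(0,3):E a2@(0,4):E

(4, 5)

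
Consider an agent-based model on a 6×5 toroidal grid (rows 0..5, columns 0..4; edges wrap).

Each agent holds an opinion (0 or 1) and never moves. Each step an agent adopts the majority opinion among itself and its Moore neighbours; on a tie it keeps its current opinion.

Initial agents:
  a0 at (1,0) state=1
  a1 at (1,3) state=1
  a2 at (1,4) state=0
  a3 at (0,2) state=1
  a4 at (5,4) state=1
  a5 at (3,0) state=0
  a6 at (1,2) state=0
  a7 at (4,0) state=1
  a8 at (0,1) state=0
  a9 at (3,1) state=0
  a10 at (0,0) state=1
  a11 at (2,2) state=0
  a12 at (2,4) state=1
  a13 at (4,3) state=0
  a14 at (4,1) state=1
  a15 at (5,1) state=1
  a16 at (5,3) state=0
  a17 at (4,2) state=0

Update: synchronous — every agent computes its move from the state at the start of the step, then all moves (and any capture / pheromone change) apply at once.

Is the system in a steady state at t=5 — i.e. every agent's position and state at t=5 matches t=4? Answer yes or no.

yes

t=1: a0@(1,0):1 a1@(1,3):1 a2@(1,4):1 a3@(0,2):1 a4@(5,4):1 a5@(3,0):1 a6@(1,2):0 a7@(4,0):1 a8@(0,1):1 a9@(3,1):0 a10@(0,0):1 a11@(2,2):0 a12@(2,4):1 a13@(4,3):0 a14@(4,1):1 a15@(5,1):1 a16@(5,3):0 a17@(4,2):0
t=2: a0@(1,0):1 a1@(1,3):1 a2@(1,4):1 a3@(0,2):1 a4@(5,4):1 a5@(3,0):1 a6@(1,2):1 a7@(4,0):1 a8@(0,1):1 a9@(3,1):0 a10@(0,0):1 a11@(2,2):0 a12@(2,4):1 a13@(4,3):0 a14@(4,1):1 a15@(5,1):1 a16@(5,3):0 a17@(4,2):0
t=3: (unchanged — steady state)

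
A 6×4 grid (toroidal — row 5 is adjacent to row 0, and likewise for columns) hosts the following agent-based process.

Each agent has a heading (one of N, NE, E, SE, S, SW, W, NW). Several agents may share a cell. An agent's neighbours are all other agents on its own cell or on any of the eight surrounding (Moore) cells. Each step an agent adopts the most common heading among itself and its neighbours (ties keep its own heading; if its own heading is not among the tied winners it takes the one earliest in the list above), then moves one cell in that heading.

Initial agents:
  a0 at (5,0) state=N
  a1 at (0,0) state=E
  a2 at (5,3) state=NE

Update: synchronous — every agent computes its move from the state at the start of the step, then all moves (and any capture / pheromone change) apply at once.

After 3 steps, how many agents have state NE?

1

t=1: a0@(4,0):N a1@(0,1):E a2@(4,0):NE
t=2: a0@(3,0):N a1@(0,2):E a2@(3,1):NE
t=3: a0@(2,0):N a1@(0,3):E a2@(2,2):NE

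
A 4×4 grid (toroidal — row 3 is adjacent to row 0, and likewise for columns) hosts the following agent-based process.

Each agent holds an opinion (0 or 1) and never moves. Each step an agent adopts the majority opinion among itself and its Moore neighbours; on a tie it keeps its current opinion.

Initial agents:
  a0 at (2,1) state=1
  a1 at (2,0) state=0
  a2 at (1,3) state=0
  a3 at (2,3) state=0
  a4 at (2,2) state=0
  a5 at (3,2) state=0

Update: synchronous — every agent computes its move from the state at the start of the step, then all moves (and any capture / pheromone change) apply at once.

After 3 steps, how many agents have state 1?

t=1: a0@(2,1):0 a1@(2,0):0 a2@(1,3):0 a3@(2,3):0 a4@(2,2):0 a5@(3,2):0
t=2: (unchanged — steady state)

0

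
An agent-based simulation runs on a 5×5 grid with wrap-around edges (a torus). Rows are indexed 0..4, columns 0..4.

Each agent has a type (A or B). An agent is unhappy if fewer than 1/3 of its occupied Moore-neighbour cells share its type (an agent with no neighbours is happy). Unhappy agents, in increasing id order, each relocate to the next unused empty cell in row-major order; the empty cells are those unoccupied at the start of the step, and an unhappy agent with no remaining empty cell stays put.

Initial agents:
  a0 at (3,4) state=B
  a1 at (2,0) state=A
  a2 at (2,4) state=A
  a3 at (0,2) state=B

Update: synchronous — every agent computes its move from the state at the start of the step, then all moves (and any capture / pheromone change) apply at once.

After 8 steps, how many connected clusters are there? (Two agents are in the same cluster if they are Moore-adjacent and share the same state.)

t=1: a0@(0,0):B a1@(2,0):A a2@(2,4):A a3@(0,2):B
t=2: (unchanged — steady state)

3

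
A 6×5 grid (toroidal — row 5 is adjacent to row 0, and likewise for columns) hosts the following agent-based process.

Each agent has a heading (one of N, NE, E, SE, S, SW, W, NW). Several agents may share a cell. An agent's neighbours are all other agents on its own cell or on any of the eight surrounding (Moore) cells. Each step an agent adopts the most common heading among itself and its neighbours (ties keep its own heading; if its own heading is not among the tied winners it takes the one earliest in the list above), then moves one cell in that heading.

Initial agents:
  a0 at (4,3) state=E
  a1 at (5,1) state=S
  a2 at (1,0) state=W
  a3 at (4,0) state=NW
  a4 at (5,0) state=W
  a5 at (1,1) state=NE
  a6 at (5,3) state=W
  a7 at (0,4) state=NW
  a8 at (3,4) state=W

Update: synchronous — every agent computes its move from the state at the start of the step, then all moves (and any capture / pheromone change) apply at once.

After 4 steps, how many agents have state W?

9

t=1: a0@(4,2):W a1@(0,1):S a2@(1,4):W a3@(4,4):W a4@(4,4):NW a5@(0,2):NE a6@(5,2):W a7@(0,3):W a8@(3,3):W
t=2: a0@(4,1):W a1@(1,1):S a2@(1,3):W a3@(4,3):W a4@(4,3):W a5@(0,1):W a6@(5,1):W a7@(0,2):W a8@(3,2):W
t=3: a0@(4,0):W a1@(1,0):W a2@(1,2):W a3@(4,2):W a4@(4,2):W a5@(0,0):W a6@(5,0):W a7@(0,1):W a8@(3,1):W
t=4: a0@(4,4):W a1@(1,4):W a2@(1,1):W a3@(4,1):W a4@(4,1):W a5@(0,4):W a6@(5,4):W a7@(0,0):W a8@(3,0):W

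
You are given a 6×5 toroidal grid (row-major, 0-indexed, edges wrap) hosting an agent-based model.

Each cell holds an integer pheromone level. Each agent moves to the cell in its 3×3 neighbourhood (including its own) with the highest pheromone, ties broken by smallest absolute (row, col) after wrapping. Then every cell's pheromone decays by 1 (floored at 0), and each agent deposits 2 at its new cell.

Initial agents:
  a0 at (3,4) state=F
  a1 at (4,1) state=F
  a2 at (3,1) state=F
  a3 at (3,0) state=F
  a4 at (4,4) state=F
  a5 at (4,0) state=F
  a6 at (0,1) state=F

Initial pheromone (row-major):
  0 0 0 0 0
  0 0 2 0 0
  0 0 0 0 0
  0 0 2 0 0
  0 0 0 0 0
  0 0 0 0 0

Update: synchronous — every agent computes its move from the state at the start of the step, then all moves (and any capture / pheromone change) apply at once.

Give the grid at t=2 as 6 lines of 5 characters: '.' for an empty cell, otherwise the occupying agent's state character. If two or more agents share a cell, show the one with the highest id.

.....
..F..
F....
..F..
.....
.....

t=1: a0@(2,0) a1@(3,2) a2@(3,2) a3@(2,0) a4@(3,0) a5@(3,0) a6@(1,2) | pheromone: 0 0 0 0 0 / 0 0 3 0 0 / 4 0 0 0 0 / 4 0 5 0 0 / 0 0 0 0 0 / 0 0 0 0 0
t=2: a0@(2,0) a1@(3,2) a2@(3,2) a3@(2,0) a4@(2,0) a5@(2,0) a6@(1,2) | pheromone: 0 0 0 0 0 / 0 0 4 0 0 / 11 0 0 0 0 / 3 0 8 0 0 / 0 0 0 0 0 / 0 0 0 0 0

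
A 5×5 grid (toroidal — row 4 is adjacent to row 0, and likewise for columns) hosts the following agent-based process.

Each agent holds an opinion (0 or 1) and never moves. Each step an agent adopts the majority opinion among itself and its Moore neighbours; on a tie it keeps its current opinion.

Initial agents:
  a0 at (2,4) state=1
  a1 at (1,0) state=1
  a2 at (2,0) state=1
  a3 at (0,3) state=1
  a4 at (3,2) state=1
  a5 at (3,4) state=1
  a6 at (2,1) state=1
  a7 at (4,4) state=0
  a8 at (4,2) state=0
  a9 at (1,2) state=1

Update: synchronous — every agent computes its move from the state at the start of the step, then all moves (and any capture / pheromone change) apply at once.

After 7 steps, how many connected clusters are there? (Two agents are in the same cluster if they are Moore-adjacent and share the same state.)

t=1: a0@(2,4):1 a1@(1,0):1 a2@(2,0):1 a3@(0,3):1 a4@(3,2):1 a5@(3,4):1 a6@(2,1):1 a7@(4,4):1 a8@(4,2):1 a9@(1,2):1
t=2: (unchanged — steady state)

1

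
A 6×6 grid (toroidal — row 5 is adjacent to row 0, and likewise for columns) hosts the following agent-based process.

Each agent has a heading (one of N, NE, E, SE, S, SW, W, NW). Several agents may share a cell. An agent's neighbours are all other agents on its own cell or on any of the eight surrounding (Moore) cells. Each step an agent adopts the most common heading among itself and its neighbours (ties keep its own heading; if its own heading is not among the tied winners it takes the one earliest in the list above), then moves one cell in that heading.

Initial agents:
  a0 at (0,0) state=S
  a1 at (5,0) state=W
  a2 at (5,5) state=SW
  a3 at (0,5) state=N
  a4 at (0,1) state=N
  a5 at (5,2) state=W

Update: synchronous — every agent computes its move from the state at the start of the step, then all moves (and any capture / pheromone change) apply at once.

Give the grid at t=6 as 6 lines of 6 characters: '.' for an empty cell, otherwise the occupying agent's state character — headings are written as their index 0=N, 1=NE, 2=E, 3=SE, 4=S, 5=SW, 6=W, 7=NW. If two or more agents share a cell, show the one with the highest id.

t=1: a0@(5,0):N a1@(4,0):N a2@(0,4):SW a3@(5,5):N a4@(0,0):W a5@(5,1):W
t=2: a0@(4,0):N a1@(3,0):N a2@(1,3):SW a3@(4,5):N a4@(0,5):W a5@(5,0):W
t=3: a0@(3,0):N a1@(2,0):N a2@(2,2):SW a3@(3,5):N a4@(0,4):W a5@(5,5):W
t=4: a0@(2,0):N a1@(1,0):N a2@(3,1):SW a3@(2,5):N a4@(0,3):W a5@(5,4):W
t=5: a0@(1,0):N a1@(0,0):N a2@(4,0):SW a3@(1,5):N a4@(0,2):W a5@(5,3):W
t=6: a0@(0,0):N a1@(5,0):N a2@(5,5):SW a3@(0,5):N a4@(0,1):W a5@(5,2):W

06...0
......
......
......
......
0.6..5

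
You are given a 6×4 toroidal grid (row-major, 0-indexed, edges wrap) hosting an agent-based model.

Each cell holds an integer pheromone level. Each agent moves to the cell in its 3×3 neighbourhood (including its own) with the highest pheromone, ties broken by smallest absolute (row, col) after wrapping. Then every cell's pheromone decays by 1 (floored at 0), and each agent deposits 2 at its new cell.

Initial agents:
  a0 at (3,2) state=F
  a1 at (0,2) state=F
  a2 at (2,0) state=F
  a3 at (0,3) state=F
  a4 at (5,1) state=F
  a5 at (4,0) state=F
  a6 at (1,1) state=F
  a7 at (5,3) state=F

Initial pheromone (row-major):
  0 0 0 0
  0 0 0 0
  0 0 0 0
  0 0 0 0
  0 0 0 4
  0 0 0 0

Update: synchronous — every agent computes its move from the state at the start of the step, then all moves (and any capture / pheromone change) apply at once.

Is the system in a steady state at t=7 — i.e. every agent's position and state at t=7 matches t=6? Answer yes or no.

yes

t=1: a0@(4,3) a1@(0,1) a2@(1,0) a3@(0,0) a4@(0,0) a5@(4,3) a6@(0,0) a7@(4,3) | pheromone: 6 2 0 0 / 2 0 0 0 / 0 0 0 0 / 0 0 0 0 / 0 0 0 9 / 0 0 0 0
t=2: a0@(4,3) a1@(0,0) a2@(0,0) a3@(0,0) a4@(0,0) a5@(4,3) a6@(0,0) a7@(4,3) | pheromone: 15 1 0 0 / 1 0 0 0 / 0 0 0 0 / 0 0 0 0 / 0 0 0 14 / 0 0 0 0
t=3: a0@(4,3) a1@(0,0) a2@(0,0) a3@(0,0) a4@(0,0) a5@(4,3) a6@(0,0) a7@(4,3) | pheromone: 24 0 0 0 / 0 0 0 0 / 0 0 0 0 / 0 0 0 0 / 0 0 0 19 / 0 0 0 0
t=4: a0@(4,3) a1@(0,0) a2@(0,0) a3@(0,0) a4@(0,0) a5@(4,3) a6@(0,0) a7@(4,3) | pheromone: 33 0 0 0 / 0 0 0 0 / 0 0 0 0 / 0 0 0 0 / 0 0 0 24 / 0 0 0 0
t=5: a0@(4,3) a1@(0,0) a2@(0,0) a3@(0,0) a4@(0,0) a5@(4,3) a6@(0,0) a7@(4,3) | pheromone: 42 0 0 0 / 0 0 0 0 / 0 0 0 0 / 0 0 0 0 / 0 0 0 29 / 0 0 0 0
t=6: a0@(4,3) a1@(0,0) a2@(0,0) a3@(0,0) a4@(0,0) a5@(4,3) a6@(0,0) a7@(4,3) | pheromone: 51 0 0 0 / 0 0 0 0 / 0 0 0 0 / 0 0 0 0 / 0 0 0 34 / 0 0 0 0
t=7: a0@(4,3) a1@(0,0) a2@(0,0) a3@(0,0) a4@(0,0) a5@(4,3) a6@(0,0) a7@(4,3) | pheromone: 60 0 0 0 / 0 0 0 0 / 0 0 0 0 / 0 0 0 0 / 0 0 0 39 / 0 0 0 0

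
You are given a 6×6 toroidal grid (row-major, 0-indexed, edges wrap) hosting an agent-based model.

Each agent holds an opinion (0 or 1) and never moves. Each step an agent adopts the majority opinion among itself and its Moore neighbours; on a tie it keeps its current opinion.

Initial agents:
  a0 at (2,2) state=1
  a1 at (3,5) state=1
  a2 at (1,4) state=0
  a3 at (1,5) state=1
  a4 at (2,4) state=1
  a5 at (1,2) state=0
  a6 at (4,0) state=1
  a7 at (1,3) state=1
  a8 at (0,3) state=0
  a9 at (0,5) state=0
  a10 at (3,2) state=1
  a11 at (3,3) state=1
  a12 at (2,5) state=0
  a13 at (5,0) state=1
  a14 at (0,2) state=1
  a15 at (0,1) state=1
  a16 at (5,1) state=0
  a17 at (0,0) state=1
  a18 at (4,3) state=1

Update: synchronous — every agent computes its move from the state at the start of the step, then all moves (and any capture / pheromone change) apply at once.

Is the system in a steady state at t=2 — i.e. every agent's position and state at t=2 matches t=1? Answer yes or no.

t=1: a0@(2,2):1 a1@(3,5):1 a2@(1,4):0 a3@(1,5):1 a4@(2,4):1 a5@(1,2):1 a6@(4,0):1 a7@(1,3):1 a8@(0,3):0 a9@(0,5):1 a10@(3,2):1 a11@(3,3):1 a12@(2,5):1 a13@(5,0):1 a14@(0,2):1 a15@(0,1):1 a16@(5,1):1 a17@(0,0):1 a18@(4,3):1
t=2: a0@(2,2):1 a1@(3,5):1 a2@(1,4):1 a3@(1,5):1 a4@(2,4):1 a5@(1,2):1 a6@(4,0):1 a7@(1,3):1 a8@(0,3):1 a9@(0,5):1 a10@(3,2):1 a11@(3,3):1 a12@(2,5):1 a13@(5,0):1 a14@(0,2):1 a15@(0,1):1 a16@(5,1):1 a17@(0,0):1 a18@(4,3):1

no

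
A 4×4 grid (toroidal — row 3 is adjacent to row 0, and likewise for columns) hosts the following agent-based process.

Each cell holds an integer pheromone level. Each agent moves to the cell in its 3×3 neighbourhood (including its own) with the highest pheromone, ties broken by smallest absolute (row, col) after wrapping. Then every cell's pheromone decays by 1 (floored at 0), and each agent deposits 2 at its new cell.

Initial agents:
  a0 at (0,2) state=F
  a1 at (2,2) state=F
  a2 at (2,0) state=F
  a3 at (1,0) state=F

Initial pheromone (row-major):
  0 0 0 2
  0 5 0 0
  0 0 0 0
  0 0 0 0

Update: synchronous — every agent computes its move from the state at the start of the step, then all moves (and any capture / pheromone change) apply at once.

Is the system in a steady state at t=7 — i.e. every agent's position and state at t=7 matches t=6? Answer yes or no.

yes

t=1: a0@(1,1) a1@(1,1) a2@(1,1) a3@(1,1) | pheromone: 0 0 0 1 / 0 12 0 0 / 0 0 0 0 / 0 0 0 0
t=2: a0@(1,1) a1@(1,1) a2@(1,1) a3@(1,1) | pheromone: 0 0 0 0 / 0 19 0 0 / 0 0 0 0 / 0 0 0 0
t=3: a0@(1,1) a1@(1,1) a2@(1,1) a3@(1,1) | pheromone: 0 0 0 0 / 0 26 0 0 / 0 0 0 0 / 0 0 0 0
t=4: a0@(1,1) a1@(1,1) a2@(1,1) a3@(1,1) | pheromone: 0 0 0 0 / 0 33 0 0 / 0 0 0 0 / 0 0 0 0
t=5: a0@(1,1) a1@(1,1) a2@(1,1) a3@(1,1) | pheromone: 0 0 0 0 / 0 40 0 0 / 0 0 0 0 / 0 0 0 0
t=6: a0@(1,1) a1@(1,1) a2@(1,1) a3@(1,1) | pheromone: 0 0 0 0 / 0 47 0 0 / 0 0 0 0 / 0 0 0 0
t=7: a0@(1,1) a1@(1,1) a2@(1,1) a3@(1,1) | pheromone: 0 0 0 0 / 0 54 0 0 / 0 0 0 0 / 0 0 0 0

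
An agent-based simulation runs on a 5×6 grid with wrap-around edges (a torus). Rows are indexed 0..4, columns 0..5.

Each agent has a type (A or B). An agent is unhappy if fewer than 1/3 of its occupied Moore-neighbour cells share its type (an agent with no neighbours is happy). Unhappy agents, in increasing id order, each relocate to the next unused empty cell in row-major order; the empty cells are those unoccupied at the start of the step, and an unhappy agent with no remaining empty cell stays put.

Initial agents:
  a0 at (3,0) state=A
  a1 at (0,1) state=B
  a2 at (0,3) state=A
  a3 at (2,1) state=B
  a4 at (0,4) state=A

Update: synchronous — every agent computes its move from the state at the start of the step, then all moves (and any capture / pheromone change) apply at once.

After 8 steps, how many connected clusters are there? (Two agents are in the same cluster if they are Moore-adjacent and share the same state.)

2

t=1: a0@(0,0):A a1@(0,1):B a2@(0,3):A a3@(0,2):B a4@(0,4):A
t=2: a0@(0,5):A a1@(0,1):B a2@(0,3):A a3@(0,2):B a4@(0,4):A
t=3: (unchanged — steady state)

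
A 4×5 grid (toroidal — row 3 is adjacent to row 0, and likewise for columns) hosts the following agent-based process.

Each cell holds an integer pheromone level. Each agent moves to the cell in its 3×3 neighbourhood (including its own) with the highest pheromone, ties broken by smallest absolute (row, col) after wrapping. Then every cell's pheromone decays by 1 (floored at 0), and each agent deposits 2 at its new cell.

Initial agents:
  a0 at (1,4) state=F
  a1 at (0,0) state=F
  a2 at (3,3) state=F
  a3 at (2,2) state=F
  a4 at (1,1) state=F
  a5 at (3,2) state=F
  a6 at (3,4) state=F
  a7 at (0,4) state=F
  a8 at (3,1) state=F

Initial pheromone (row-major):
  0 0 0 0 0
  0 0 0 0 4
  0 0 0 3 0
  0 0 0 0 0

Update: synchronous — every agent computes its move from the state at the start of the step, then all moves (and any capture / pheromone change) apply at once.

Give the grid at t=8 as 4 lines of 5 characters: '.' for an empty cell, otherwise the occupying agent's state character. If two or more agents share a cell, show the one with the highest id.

.....
.....
...F.
.....

t=1: a0@(1,4) a1@(1,4) a2@(2,3) a3@(2,3) a4@(0,0) a5@(2,3) a6@(2,3) a7@(1,4) a8@(0,0) | pheromone: 4 0 0 0 0 / 0 0 0 0 9 / 0 0 0 10 0 / 0 0 0 0 0
t=2: a0@(2,3) a1@(2,3) a2@(2,3) a3@(2,3) a4@(1,4) a5@(2,3) a6@(2,3) a7@(2,3) a8@(1,4) | pheromone: 3 0 0 0 0 / 0 0 0 0 12 / 0 0 0 23 0 / 0 0 0 0 0
t=3: a0@(2,3) a1@(2,3) a2@(2,3) a3@(2,3) a4@(2,3) a5@(2,3) a6@(2,3) a7@(2,3) a8@(2,3) | pheromone: 2 0 0 0 0 / 0 0 0 0 11 / 0 0 0 40 0 / 0 0 0 0 0
t=4: a0@(2,3) a1@(2,3) a2@(2,3) a3@(2,3) a4@(2,3) a5@(2,3) a6@(2,3) a7@(2,3) a8@(2,3) | pheromone: 1 0 0 0 0 / 0 0 0 0 10 / 0 0 0 57 0 / 0 0 0 0 0
t=5: a0@(2,3) a1@(2,3) a2@(2,3) a3@(2,3) a4@(2,3) a5@(2,3) a6@(2,3) a7@(2,3) a8@(2,3) | pheromone: 0 0 0 0 0 / 0 0 0 0 9 / 0 0 0 74 0 / 0 0 0 0 0
t=6: a0@(2,3) a1@(2,3) a2@(2,3) a3@(2,3) a4@(2,3) a5@(2,3) a6@(2,3) a7@(2,3) a8@(2,3) | pheromone: 0 0 0 0 0 / 0 0 0 0 8 / 0 0 0 91 0 / 0 0 0 0 0
t=7: a0@(2,3) a1@(2,3) a2@(2,3) a3@(2,3) a4@(2,3) a5@(2,3) a6@(2,3) a7@(2,3) a8@(2,3) | pheromone: 0 0 0 0 0 / 0 0 0 0 7 / 0 0 0 108 0 / 0 0 0 0 0
t=8: a0@(2,3) a1@(2,3) a2@(2,3) a3@(2,3) a4@(2,3) a5@(2,3) a6@(2,3) a7@(2,3) a8@(2,3) | pheromone: 0 0 0 0 0 / 0 0 0 0 6 / 0 0 0 125 0 / 0 0 0 0 0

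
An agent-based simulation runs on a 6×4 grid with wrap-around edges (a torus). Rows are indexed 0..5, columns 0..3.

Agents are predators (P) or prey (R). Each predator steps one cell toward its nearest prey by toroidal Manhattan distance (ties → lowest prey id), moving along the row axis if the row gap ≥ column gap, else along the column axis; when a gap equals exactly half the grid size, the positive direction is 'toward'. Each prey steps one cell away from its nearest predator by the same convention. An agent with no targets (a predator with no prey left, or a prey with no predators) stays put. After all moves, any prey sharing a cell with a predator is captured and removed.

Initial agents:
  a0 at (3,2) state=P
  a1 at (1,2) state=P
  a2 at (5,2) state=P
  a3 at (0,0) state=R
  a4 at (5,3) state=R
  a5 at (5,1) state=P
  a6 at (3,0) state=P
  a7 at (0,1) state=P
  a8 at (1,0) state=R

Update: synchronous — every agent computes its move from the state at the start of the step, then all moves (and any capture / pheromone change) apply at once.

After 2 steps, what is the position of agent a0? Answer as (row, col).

t=1: a0@(4,2):P a1@(1,3):P a2@(5,3):P a3@(0,3):R a4@(5,0):R a5@(0,1):P a6@(2,0):P a7@(0,0):P
t=2: a0@(5,2):P a1@(0,3):P a2@(0,3):P a3@(5,3):R a4@(5,1):R a5@(0,2):P a6@(1,0):P a7@(0,3):P

(5, 2)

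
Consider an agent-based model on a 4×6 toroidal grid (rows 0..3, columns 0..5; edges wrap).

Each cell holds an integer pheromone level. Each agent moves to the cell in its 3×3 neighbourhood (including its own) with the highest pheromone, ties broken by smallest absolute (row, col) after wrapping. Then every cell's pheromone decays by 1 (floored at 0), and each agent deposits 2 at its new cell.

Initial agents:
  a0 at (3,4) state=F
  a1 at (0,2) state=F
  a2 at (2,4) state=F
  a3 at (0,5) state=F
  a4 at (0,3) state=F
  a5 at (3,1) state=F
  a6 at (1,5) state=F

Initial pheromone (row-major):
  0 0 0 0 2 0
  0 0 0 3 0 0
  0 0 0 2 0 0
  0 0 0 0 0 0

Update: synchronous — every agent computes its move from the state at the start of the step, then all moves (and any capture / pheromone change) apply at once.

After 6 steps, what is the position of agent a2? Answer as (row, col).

t=1: a0@(0,4) a1@(1,3) a2@(1,3) a3@(0,4) a4@(1,3) a5@(0,0) a6@(0,4) | pheromone: 2 0 0 0 7 0 / 0 0 0 8 0 0 / 0 0 0 1 0 0 / 0 0 0 0 0 0
t=2: a0@(1,3) a1@(1,3) a2@(1,3) a3@(1,3) a4@(1,3) a5@(0,0) a6@(1,3) | pheromone: 3 0 0 0 6 0 / 0 0 0 19 0 0 / 0 0 0 0 0 0 / 0 0 0 0 0 0
t=3: a0@(1,3) a1@(1,3) a2@(1,3) a3@(1,3) a4@(1,3) a5@(0,0) a6@(1,3) | pheromone: 4 0 0 0 5 0 / 0 0 0 30 0 0 / 0 0 0 0 0 0 / 0 0 0 0 0 0
t=4: a0@(1,3) a1@(1,3) a2@(1,3) a3@(1,3) a4@(1,3) a5@(0,0) a6@(1,3) | pheromone: 5 0 0 0 4 0 / 0 0 0 41 0 0 / 0 0 0 0 0 0 / 0 0 0 0 0 0
t=5: a0@(1,3) a1@(1,3) a2@(1,3) a3@(1,3) a4@(1,3) a5@(0,0) a6@(1,3) | pheromone: 6 0 0 0 3 0 / 0 0 0 52 0 0 / 0 0 0 0 0 0 / 0 0 0 0 0 0
t=6: a0@(1,3) a1@(1,3) a2@(1,3) a3@(1,3) a4@(1,3) a5@(0,0) a6@(1,3) | pheromone: 7 0 0 0 2 0 / 0 0 0 63 0 0 / 0 0 0 0 0 0 / 0 0 0 0 0 0

(1, 3)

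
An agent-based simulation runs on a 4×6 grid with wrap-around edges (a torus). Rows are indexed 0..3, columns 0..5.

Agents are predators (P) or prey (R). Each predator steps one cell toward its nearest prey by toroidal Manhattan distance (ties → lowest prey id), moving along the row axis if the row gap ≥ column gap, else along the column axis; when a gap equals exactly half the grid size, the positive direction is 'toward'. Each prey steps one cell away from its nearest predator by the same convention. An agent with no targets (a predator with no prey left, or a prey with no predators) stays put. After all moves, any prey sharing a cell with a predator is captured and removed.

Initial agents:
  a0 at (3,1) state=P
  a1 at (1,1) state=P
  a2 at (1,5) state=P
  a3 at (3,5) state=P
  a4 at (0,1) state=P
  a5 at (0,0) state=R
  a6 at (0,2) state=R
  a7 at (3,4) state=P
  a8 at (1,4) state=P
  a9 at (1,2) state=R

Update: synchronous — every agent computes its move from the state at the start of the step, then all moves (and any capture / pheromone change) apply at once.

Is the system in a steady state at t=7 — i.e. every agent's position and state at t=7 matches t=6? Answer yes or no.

t=1: a0@(0,1):P a1@(1,2):P a2@(0,5):P a3@(0,5):P a4@(0,0):P a6@(0,3):R a7@(3,5):P a8@(1,3):P
t=2: a0@(0,2):P a1@(0,2):P a2@(0,4):P a3@(0,4):P a4@(0,1):P a6@(3,3):R a7@(3,4):P a8@(0,3):P
t=3: a0@(3,2):P a1@(3,2):P a2@(3,4):P a3@(3,4):P a4@(0,2):P a7@(3,3):P a8@(3,3):P
t=4: (unchanged — steady state)

yes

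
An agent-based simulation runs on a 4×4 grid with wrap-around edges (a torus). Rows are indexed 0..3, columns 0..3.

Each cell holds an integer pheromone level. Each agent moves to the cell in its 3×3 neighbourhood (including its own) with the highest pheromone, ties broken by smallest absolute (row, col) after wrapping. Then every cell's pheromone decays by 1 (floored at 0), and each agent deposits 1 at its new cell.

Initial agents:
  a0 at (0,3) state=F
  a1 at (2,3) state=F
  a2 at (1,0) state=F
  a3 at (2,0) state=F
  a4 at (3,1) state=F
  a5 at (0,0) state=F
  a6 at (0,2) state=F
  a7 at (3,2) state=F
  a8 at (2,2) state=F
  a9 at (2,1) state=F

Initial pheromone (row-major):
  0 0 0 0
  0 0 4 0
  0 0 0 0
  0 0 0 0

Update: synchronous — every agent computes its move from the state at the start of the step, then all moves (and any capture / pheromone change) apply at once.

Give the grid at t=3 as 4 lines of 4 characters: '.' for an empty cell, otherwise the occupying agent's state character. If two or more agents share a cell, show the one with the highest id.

t=1: a0@(1,2) a1@(1,2) a2@(0,0) a3@(1,0) a4@(0,0) a5@(0,0) a6@(1,2) a7@(0,1) a8@(1,2) a9@(1,2) | pheromone: 3 1 0 0 / 1 0 8 0 / 0 0 0 0 / 0 0 0 0
t=2: a0@(1,2) a1@(1,2) a2@(0,0) a3@(0,0) a4@(0,0) a5@(0,0) a6@(1,2) a7@(1,2) a8@(1,2) a9@(1,2) | pheromone: 6 0 0 0 / 0 0 13 0 / 0 0 0 0 / 0 0 0 0
t=3: a0@(1,2) a1@(1,2) a2@(0,0) a3@(0,0) a4@(0,0) a5@(0,0) a6@(1,2) a7@(1,2) a8@(1,2) a9@(1,2) | pheromone: 9 0 0 0 / 0 0 18 0 / 0 0 0 0 / 0 0 0 0

F...
..F.
....
....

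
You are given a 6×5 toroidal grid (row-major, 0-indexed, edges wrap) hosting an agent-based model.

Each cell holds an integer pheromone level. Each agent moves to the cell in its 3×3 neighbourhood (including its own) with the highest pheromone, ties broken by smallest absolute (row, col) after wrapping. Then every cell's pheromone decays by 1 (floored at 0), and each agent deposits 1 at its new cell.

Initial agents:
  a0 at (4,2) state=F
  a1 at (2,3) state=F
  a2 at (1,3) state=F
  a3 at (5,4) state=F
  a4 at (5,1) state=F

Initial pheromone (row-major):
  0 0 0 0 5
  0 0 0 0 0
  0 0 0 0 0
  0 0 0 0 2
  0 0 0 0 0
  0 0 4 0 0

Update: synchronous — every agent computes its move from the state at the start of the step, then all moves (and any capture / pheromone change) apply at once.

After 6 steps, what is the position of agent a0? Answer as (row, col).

(5, 2)

t=1: a0@(5,2) a1@(3,4) a2@(0,4) a3@(0,4) a4@(5,2) | pheromone: 0 0 0 0 6 / 0 0 0 0 0 / 0 0 0 0 0 / 0 0 0 0 2 / 0 0 0 0 0 / 0 0 5 0 0
t=2: a0@(5,2) a1@(3,4) a2@(0,4) a3@(0,4) a4@(5,2) | pheromone: 0 0 0 0 7 / 0 0 0 0 0 / 0 0 0 0 0 / 0 0 0 0 2 / 0 0 0 0 0 / 0 0 6 0 0
t=3: a0@(5,2) a1@(3,4) a2@(0,4) a3@(0,4) a4@(5,2) | pheromone: 0 0 0 0 8 / 0 0 0 0 0 / 0 0 0 0 0 / 0 0 0 0 2 / 0 0 0 0 0 / 0 0 7 0 0
t=4: a0@(5,2) a1@(3,4) a2@(0,4) a3@(0,4) a4@(5,2) | pheromone: 0 0 0 0 9 / 0 0 0 0 0 / 0 0 0 0 0 / 0 0 0 0 2 / 0 0 0 0 0 / 0 0 8 0 0
t=5: a0@(5,2) a1@(3,4) a2@(0,4) a3@(0,4) a4@(5,2) | pheromone: 0 0 0 0 10 / 0 0 0 0 0 / 0 0 0 0 0 / 0 0 0 0 2 / 0 0 0 0 0 / 0 0 9 0 0
t=6: a0@(5,2) a1@(3,4) a2@(0,4) a3@(0,4) a4@(5,2) | pheromone: 0 0 0 0 11 / 0 0 0 0 0 / 0 0 0 0 0 / 0 0 0 0 2 / 0 0 0 0 0 / 0 0 10 0 0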